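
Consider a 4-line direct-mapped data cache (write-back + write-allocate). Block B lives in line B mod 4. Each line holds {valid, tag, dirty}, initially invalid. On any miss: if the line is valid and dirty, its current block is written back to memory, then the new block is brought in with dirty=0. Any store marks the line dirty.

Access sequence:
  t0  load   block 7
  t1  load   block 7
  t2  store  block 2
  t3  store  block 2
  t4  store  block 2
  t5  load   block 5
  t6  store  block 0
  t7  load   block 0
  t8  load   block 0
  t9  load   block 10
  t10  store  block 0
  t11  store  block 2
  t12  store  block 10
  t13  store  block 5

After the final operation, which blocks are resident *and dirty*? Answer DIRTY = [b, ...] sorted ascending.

DIRTY = [0, 5, 10]

0: R B7 → L3 miss [-]
1: R B7 → L3 hit [-]
2: W B2 → L2 miss [D]
3: W B2 → L2 hit [D]
4: W B2 → L2 hit [D]
5: R B5 → L1 miss [-]
6: W B0 → L0 miss [D]
7: R B0 → L0 hit [D]
8: R B0 → L0 hit [D]
9: R B10 → L2 miss wb→B2 [-]
10: W B0 → L0 hit [D]
11: W B2 → L2 miss [D]
12: W B10 → L2 miss wb→B2 [D]
13: W B5 → L1 hit [D]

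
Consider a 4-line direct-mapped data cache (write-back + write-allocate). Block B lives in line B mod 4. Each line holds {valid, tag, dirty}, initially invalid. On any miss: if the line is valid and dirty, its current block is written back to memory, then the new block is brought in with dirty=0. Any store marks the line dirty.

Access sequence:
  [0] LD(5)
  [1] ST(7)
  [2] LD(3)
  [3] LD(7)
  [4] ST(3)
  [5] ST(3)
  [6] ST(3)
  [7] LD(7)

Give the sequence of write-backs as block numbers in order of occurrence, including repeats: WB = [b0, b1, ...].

0: R B5 -> L1 miss  d=-]
1: W B7 -> L3 miss  d=D]
2: R B3 -> L3 miss wb->B7  d=-]
3: R B7 -> L3 miss  d=-]
4: W B3 -> L3 miss  d=D]
5: W B3 -> L3 hit  d=D]
6: W B3 -> L3 hit  d=D]
7: R B7 -> L3 miss wb->B3  d=-]

WB = [7, 3]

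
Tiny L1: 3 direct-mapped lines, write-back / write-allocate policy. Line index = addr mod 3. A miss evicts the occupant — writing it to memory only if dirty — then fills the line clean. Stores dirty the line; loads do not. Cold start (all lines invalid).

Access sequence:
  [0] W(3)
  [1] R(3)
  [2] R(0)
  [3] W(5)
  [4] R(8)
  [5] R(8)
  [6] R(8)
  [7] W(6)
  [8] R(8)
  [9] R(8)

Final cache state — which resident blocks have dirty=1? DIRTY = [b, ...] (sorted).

DIRTY = [6]

0: W B3 -> L0 miss  d=D]
1: R B3 -> L0 hit  d=D]
2: R B0 -> L0 miss wb->B3  d=-]
3: W B5 -> L2 miss  d=D]
4: R B8 -> L2 miss wb->B5  d=-]
5: R B8 -> L2 hit  d=-]
6: R B8 -> L2 hit  d=-]
7: W B6 -> L0 miss  d=D]
8: R B8 -> L2 hit  d=-]
9: R B8 -> L2 hit  d=-]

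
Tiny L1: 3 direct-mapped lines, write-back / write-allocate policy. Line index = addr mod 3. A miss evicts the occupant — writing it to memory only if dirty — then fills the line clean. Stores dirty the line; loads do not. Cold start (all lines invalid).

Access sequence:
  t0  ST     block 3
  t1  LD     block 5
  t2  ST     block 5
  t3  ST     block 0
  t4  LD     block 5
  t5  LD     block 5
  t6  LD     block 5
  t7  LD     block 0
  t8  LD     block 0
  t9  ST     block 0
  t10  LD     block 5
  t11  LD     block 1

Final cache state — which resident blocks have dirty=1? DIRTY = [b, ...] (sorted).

DIRTY = [0, 5]

  0 | W B3 → L0 miss [D]
  1 | R B5 → L2 miss [-]
  2 | W B5 → L2 hit [D]
  3 | W B0 → L0 miss wb→B3 [D]
  4 | R B5 → L2 hit [D]
  5 | R B5 → L2 hit [D]
  6 | R B5 → L2 hit [D]
  7 | R B0 → L0 hit [D]
  8 | R B0 → L0 hit [D]
  9 | W B0 → L0 hit [D]
  10 | R B5 → L2 hit [D]
  11 | R B1 → L1 miss [-]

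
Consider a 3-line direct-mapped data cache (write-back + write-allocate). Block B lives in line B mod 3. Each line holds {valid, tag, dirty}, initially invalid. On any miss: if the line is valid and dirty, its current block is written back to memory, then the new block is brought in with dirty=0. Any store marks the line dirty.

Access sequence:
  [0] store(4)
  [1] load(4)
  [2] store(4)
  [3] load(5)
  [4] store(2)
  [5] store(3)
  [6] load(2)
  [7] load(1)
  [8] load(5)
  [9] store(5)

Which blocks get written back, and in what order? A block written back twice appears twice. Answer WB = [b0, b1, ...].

0: W B4 → L1 miss [D]
1: R B4 → L1 hit [D]
2: W B4 → L1 hit [D]
3: R B5 → L2 miss [-]
4: W B2 → L2 miss [D]
5: W B3 → L0 miss [D]
6: R B2 → L2 hit [D]
7: R B1 → L1 miss wb→B4 [-]
8: R B5 → L2 miss wb→B2 [-]
9: W B5 → L2 hit [D]

WB = [4, 2]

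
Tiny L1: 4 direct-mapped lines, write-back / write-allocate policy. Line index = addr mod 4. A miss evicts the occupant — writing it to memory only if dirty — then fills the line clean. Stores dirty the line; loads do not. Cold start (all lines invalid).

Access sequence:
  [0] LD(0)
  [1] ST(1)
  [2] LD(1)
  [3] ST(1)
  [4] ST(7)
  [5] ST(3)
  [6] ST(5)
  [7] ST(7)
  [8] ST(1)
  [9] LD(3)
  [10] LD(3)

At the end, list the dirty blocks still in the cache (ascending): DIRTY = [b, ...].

  0 | R B0 → L0 miss [-]
  1 | W B1 → L1 miss [D]
  2 | R B1 → L1 hit [D]
  3 | W B1 → L1 hit [D]
  4 | W B7 → L3 miss [D]
  5 | W B3 → L3 miss wb→B7 [D]
  6 | W B5 → L1 miss wb→B1 [D]
  7 | W B7 → L3 miss wb→B3 [D]
  8 | W B1 → L1 miss wb→B5 [D]
  9 | R B3 → L3 miss wb→B7 [-]
  10 | R B3 → L3 hit [-]

DIRTY = [1]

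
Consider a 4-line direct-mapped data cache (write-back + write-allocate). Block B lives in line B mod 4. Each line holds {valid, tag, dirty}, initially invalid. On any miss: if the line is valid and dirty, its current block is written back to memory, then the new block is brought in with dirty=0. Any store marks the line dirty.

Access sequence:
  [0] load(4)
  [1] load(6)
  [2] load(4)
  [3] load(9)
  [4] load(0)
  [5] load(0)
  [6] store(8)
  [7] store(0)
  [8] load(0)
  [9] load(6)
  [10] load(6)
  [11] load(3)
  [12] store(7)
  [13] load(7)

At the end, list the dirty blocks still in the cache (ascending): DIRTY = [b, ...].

  0 | R B4 → L0 miss [-]
  1 | R B6 → L2 miss [-]
  2 | R B4 → L0 hit [-]
  3 | R B9 → L1 miss [-]
  4 | R B0 → L0 miss [-]
  5 | R B0 → L0 hit [-]
  6 | W B8 → L0 miss [D]
  7 | W B0 → L0 miss wb→B8 [D]
  8 | R B0 → L0 hit [D]
  9 | R B6 → L2 hit [-]
  10 | R B6 → L2 hit [-]
  11 | R B3 → L3 miss [-]
  12 | W B7 → L3 miss [D]
  13 | R B7 → L3 hit [D]

DIRTY = [0, 7]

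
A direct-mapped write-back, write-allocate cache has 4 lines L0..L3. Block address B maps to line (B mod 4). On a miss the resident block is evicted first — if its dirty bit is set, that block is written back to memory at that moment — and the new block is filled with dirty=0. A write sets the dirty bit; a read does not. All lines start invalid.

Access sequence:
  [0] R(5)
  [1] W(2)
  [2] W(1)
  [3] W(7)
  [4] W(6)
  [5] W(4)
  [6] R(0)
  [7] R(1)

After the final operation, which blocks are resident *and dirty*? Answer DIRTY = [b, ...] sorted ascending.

0: R B5 → L1 miss [-]
1: W B2 → L2 miss [D]
2: W B1 → L1 miss [D]
3: W B7 → L3 miss [D]
4: W B6 → L2 miss wb→B2 [D]
5: W B4 → L0 miss [D]
6: R B0 → L0 miss wb→B4 [-]
7: R B1 → L1 hit [D]

DIRTY = [1, 6, 7]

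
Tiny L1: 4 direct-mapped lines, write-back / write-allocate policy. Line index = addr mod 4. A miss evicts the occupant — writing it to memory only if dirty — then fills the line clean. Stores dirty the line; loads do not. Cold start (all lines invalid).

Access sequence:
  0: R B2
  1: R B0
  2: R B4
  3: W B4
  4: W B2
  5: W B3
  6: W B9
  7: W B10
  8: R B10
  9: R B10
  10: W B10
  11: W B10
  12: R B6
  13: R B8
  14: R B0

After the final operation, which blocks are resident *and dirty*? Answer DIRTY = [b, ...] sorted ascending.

0: R B2 → L2 miss [-]
1: R B0 → L0 miss [-]
2: R B4 → L0 miss [-]
3: W B4 → L0 hit [D]
4: W B2 → L2 hit [D]
5: W B3 → L3 miss [D]
6: W B9 → L1 miss [D]
7: W B10 → L2 miss wb→B2 [D]
8: R B10 → L2 hit [D]
9: R B10 → L2 hit [D]
10: W B10 → L2 hit [D]
11: W B10 → L2 hit [D]
12: R B6 → L2 miss wb→B10 [-]
13: R B8 → L0 miss wb→B4 [-]
14: R B0 → L0 miss [-]

DIRTY = [3, 9]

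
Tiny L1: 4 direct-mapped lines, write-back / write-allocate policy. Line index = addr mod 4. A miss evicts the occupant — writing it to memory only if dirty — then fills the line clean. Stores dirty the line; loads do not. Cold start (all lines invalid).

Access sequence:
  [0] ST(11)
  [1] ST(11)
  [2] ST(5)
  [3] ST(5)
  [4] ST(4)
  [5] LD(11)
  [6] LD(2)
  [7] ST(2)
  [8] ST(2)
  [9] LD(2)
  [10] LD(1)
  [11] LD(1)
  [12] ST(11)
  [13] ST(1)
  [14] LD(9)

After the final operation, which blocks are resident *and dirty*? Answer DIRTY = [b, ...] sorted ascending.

0: W B11 -> L3 miss  d=D]
1: W B11 -> L3 hit  d=D]
2: W B5 -> L1 miss  d=D]
3: W B5 -> L1 hit  d=D]
4: W B4 -> L0 miss  d=D]
5: R B11 -> L3 hit  d=D]
6: R B2 -> L2 miss  d=-]
7: W B2 -> L2 hit  d=D]
8: W B2 -> L2 hit  d=D]
9: R B2 -> L2 hit  d=D]
10: R B1 -> L1 miss wb->B5  d=-]
11: R B1 -> L1 hit  d=-]
12: W B11 -> L3 hit  d=D]
13: W B1 -> L1 hit  d=D]
14: R B9 -> L1 miss wb->B1  d=-]

DIRTY = [2, 4, 11]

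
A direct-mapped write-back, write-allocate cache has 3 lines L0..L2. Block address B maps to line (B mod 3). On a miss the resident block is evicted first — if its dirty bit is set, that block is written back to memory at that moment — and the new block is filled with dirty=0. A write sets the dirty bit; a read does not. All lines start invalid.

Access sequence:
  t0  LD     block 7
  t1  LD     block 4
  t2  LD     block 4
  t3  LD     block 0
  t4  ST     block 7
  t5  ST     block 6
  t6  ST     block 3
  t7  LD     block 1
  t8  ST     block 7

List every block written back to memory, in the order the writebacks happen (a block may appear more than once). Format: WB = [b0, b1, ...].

WB = [6, 7]

0: R B7 → L1 miss [-]
1: R B4 → L1 miss [-]
2: R B4 → L1 hit [-]
3: R B0 → L0 miss [-]
4: W B7 → L1 miss [D]
5: W B6 → L0 miss [D]
6: W B3 → L0 miss wb→B6 [D]
7: R B1 → L1 miss wb→B7 [-]
8: W B7 → L1 miss [D]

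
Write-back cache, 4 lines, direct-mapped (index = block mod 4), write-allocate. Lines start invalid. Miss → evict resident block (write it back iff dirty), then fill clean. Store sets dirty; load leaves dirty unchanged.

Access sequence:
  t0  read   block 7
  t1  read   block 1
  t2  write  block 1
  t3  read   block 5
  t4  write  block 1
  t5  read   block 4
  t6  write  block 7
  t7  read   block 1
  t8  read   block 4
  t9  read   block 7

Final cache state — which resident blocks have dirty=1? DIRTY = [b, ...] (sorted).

DIRTY = [1, 7]

  0 | R B7 → L3 miss [-]
  1 | R B1 → L1 miss [-]
  2 | W B1 → L1 hit [D]
  3 | R B5 → L1 miss wb→B1 [-]
  4 | W B1 → L1 miss [D]
  5 | R B4 → L0 miss [-]
  6 | W B7 → L3 hit [D]
  7 | R B1 → L1 hit [D]
  8 | R B4 → L0 hit [-]
  9 | R B7 → L3 hit [D]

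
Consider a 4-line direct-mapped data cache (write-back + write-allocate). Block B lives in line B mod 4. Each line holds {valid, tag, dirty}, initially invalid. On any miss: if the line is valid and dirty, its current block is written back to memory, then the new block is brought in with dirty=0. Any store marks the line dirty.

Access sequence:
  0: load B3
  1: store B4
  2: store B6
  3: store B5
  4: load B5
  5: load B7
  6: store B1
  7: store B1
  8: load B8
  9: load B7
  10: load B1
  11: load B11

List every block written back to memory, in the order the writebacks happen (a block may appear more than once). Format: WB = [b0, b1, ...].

WB = [5, 4]

0: R B3 -> L3 miss  d=-]
1: W B4 -> L0 miss  d=D]
2: W B6 -> L2 miss  d=D]
3: W B5 -> L1 miss  d=D]
4: R B5 -> L1 hit  d=D]
5: R B7 -> L3 miss  d=-]
6: W B1 -> L1 miss wb->B5  d=D]
7: W B1 -> L1 hit  d=D]
8: R B8 -> L0 miss wb->B4  d=-]
9: R B7 -> L3 hit  d=-]
10: R B1 -> L1 hit  d=D]
11: R B11 -> L3 miss  d=-]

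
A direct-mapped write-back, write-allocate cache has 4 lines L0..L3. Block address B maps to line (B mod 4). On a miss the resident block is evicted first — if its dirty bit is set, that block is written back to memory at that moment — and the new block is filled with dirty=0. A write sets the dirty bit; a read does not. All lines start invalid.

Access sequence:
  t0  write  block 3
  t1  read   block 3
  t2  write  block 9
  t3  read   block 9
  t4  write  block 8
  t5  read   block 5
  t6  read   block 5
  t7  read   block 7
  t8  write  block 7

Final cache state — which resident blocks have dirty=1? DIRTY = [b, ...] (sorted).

  0 | W B3 → L3 miss [D]
  1 | R B3 → L3 hit [D]
  2 | W B9 → L1 miss [D]
  3 | R B9 → L1 hit [D]
  4 | W B8 → L0 miss [D]
  5 | R B5 → L1 miss wb→B9 [-]
  6 | R B5 → L1 hit [-]
  7 | R B7 → L3 miss wb→B3 [-]
  8 | W B7 → L3 hit [D]

DIRTY = [7, 8]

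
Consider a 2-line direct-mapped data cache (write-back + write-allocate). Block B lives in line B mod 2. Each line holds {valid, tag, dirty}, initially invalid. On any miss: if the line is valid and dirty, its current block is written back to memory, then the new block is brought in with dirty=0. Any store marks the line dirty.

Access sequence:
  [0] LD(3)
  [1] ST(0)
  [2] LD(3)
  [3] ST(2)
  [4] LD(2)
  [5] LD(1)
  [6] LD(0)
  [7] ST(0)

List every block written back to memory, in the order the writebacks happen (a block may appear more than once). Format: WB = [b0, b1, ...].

0: R B3 → L1 miss [-]
1: W B0 → L0 miss [D]
2: R B3 → L1 hit [-]
3: W B2 → L0 miss wb→B0 [D]
4: R B2 → L0 hit [D]
5: R B1 → L1 miss [-]
6: R B0 → L0 miss wb→B2 [-]
7: W B0 → L0 hit [D]

WB = [0, 2]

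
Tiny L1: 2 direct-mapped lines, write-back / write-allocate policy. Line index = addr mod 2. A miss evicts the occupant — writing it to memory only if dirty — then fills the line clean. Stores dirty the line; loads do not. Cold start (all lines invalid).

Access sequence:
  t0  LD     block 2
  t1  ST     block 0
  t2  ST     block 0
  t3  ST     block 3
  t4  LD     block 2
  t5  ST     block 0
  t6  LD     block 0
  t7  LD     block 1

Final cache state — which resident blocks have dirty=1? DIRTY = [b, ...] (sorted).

DIRTY = [0]

  0 | R B2 → L0 miss [-]
  1 | W B0 → L0 miss [D]
  2 | W B0 → L0 hit [D]
  3 | W B3 → L1 miss [D]
  4 | R B2 → L0 miss wb→B0 [-]
  5 | W B0 → L0 miss [D]
  6 | R B0 → L0 hit [D]
  7 | R B1 → L1 miss wb→B3 [-]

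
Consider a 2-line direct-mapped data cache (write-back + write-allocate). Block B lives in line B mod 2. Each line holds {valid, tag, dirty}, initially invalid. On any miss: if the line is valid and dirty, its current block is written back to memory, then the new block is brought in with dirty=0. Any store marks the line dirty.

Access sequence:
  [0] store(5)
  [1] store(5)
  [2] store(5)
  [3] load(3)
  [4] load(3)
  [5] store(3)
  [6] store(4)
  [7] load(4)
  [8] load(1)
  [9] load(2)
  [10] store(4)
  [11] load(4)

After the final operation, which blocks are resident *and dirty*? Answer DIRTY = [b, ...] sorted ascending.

DIRTY = [4]

0: W B5 -> L1 miss  d=D]
1: W B5 -> L1 hit  d=D]
2: W B5 -> L1 hit  d=D]
3: R B3 -> L1 miss wb->B5  d=-]
4: R B3 -> L1 hit  d=-]
5: W B3 -> L1 hit  d=D]
6: W B4 -> L0 miss  d=D]
7: R B4 -> L0 hit  d=D]
8: R B1 -> L1 miss wb->B3  d=-]
9: R B2 -> L0 miss wb->B4  d=-]
10: W B4 -> L0 miss  d=D]
11: R B4 -> L0 hit  d=D]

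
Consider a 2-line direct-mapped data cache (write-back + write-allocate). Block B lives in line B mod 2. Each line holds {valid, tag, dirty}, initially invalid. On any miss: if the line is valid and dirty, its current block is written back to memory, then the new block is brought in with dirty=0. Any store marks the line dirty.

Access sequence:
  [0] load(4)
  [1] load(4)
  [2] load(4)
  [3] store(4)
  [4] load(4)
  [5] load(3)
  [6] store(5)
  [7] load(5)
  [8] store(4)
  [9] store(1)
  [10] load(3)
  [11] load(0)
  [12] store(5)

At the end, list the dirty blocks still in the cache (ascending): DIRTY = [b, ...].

  0 | R B4 → L0 miss [-]
  1 | R B4 → L0 hit [-]
  2 | R B4 → L0 hit [-]
  3 | W B4 → L0 hit [D]
  4 | R B4 → L0 hit [D]
  5 | R B3 → L1 miss [-]
  6 | W B5 → L1 miss [D]
  7 | R B5 → L1 hit [D]
  8 | W B4 → L0 hit [D]
  9 | W B1 → L1 miss wb→B5 [D]
  10 | R B3 → L1 miss wb→B1 [-]
  11 | R B0 → L0 miss wb→B4 [-]
  12 | W B5 → L1 miss [D]

DIRTY = [5]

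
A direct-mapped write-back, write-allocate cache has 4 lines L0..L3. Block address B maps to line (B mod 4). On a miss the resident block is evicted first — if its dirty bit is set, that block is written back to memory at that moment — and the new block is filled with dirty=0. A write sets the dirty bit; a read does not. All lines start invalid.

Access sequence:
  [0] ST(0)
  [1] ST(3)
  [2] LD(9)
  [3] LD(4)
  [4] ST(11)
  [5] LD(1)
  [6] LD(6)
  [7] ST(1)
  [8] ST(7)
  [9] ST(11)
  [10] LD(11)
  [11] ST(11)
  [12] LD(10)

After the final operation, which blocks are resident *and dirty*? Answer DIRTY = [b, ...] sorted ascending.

0: W B0 → L0 miss [D]
1: W B3 → L3 miss [D]
2: R B9 → L1 miss [-]
3: R B4 → L0 miss wb→B0 [-]
4: W B11 → L3 miss wb→B3 [D]
5: R B1 → L1 miss [-]
6: R B6 → L2 miss [-]
7: W B1 → L1 hit [D]
8: W B7 → L3 miss wb→B11 [D]
9: W B11 → L3 miss wb→B7 [D]
10: R B11 → L3 hit [D]
11: W B11 → L3 hit [D]
12: R B10 → L2 miss [-]

DIRTY = [1, 11]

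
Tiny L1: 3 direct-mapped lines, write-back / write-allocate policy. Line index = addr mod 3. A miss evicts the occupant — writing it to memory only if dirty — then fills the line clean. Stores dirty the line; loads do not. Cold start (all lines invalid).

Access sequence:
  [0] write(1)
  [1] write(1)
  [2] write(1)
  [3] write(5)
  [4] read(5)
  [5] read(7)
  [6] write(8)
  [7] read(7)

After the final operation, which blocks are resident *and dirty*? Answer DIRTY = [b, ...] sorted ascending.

DIRTY = [8]

0: W B1 -> L1 miss  d=D]
1: W B1 -> L1 hit  d=D]
2: W B1 -> L1 hit  d=D]
3: W B5 -> L2 miss  d=D]
4: R B5 -> L2 hit  d=D]
5: R B7 -> L1 miss wb->B1  d=-]
6: W B8 -> L2 miss wb->B5  d=D]
7: R B7 -> L1 hit  d=-]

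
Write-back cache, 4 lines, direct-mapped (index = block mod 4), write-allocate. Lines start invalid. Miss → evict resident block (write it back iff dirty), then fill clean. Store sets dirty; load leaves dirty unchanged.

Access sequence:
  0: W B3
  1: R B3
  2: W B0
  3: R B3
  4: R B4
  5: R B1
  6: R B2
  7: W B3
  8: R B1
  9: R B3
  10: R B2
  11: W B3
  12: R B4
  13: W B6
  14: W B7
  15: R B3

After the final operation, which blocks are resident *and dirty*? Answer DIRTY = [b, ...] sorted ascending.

DIRTY = [6]

0: W B3 -> L3 miss  d=D]
1: R B3 -> L3 hit  d=D]
2: W B0 -> L0 miss  d=D]
3: R B3 -> L3 hit  d=D]
4: R B4 -> L0 miss wb->B0  d=-]
5: R B1 -> L1 miss  d=-]
6: R B2 -> L2 miss  d=-]
7: W B3 -> L3 hit  d=D]
8: R B1 -> L1 hit  d=-]
9: R B3 -> L3 hit  d=D]
10: R B2 -> L2 hit  d=-]
11: W B3 -> L3 hit  d=D]
12: R B4 -> L0 hit  d=-]
13: W B6 -> L2 miss  d=D]
14: W B7 -> L3 miss wb->B3  d=D]
15: R B3 -> L3 miss wb->B7  d=-]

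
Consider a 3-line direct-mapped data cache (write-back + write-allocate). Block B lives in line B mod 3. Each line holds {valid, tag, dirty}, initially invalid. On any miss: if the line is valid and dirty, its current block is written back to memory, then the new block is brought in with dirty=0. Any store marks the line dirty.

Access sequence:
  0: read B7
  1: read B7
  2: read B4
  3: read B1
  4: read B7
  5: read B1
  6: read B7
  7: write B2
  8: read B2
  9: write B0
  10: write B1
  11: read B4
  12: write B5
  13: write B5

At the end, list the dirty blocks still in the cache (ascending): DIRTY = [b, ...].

DIRTY = [0, 5]

0: R B7 → L1 miss [-]
1: R B7 → L1 hit [-]
2: R B4 → L1 miss [-]
3: R B1 → L1 miss [-]
4: R B7 → L1 miss [-]
5: R B1 → L1 miss [-]
6: R B7 → L1 miss [-]
7: W B2 → L2 miss [D]
8: R B2 → L2 hit [D]
9: W B0 → L0 miss [D]
10: W B1 → L1 miss [D]
11: R B4 → L1 miss wb→B1 [-]
12: W B5 → L2 miss wb→B2 [D]
13: W B5 → L2 hit [D]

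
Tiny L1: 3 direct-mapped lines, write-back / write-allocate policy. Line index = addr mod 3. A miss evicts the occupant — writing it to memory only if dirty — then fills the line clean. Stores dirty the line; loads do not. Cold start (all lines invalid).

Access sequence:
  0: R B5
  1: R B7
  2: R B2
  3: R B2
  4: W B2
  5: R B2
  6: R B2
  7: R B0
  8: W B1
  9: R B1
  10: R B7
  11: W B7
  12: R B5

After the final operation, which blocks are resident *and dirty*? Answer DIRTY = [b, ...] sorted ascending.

DIRTY = [7]

0: R B5 -> L2 miss  d=-]
1: R B7 -> L1 miss  d=-]
2: R B2 -> L2 miss  d=-]
3: R B2 -> L2 hit  d=-]
4: W B2 -> L2 hit  d=D]
5: R B2 -> L2 hit  d=D]
6: R B2 -> L2 hit  d=D]
7: R B0 -> L0 miss  d=-]
8: W B1 -> L1 miss  d=D]
9: R B1 -> L1 hit  d=D]
10: R B7 -> L1 miss wb->B1  d=-]
11: W B7 -> L1 hit  d=D]
12: R B5 -> L2 miss wb->B2  d=-]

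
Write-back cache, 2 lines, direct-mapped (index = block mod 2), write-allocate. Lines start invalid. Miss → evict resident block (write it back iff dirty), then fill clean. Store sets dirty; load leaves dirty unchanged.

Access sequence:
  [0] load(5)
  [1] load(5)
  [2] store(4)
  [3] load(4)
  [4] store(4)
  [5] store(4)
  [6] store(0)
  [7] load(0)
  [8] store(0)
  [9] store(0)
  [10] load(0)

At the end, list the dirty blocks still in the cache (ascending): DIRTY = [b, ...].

  0 | R B5 → L1 miss [-]
  1 | R B5 → L1 hit [-]
  2 | W B4 → L0 miss [D]
  3 | R B4 → L0 hit [D]
  4 | W B4 → L0 hit [D]
  5 | W B4 → L0 hit [D]
  6 | W B0 → L0 miss wb→B4 [D]
  7 | R B0 → L0 hit [D]
  8 | W B0 → L0 hit [D]
  9 | W B0 → L0 hit [D]
  10 | R B0 → L0 hit [D]

DIRTY = [0]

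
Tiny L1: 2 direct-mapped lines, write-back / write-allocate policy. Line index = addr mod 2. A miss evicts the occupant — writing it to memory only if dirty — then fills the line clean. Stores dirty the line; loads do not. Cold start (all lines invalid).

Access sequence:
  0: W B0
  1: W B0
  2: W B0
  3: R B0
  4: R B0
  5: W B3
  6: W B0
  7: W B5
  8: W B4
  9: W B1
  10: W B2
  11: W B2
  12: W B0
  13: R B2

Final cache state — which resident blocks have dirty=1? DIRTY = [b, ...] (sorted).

0: W B0 → L0 miss [D]
1: W B0 → L0 hit [D]
2: W B0 → L0 hit [D]
3: R B0 → L0 hit [D]
4: R B0 → L0 hit [D]
5: W B3 → L1 miss [D]
6: W B0 → L0 hit [D]
7: W B5 → L1 miss wb→B3 [D]
8: W B4 → L0 miss wb→B0 [D]
9: W B1 → L1 miss wb→B5 [D]
10: W B2 → L0 miss wb→B4 [D]
11: W B2 → L0 hit [D]
12: W B0 → L0 miss wb→B2 [D]
13: R B2 → L0 miss wb→B0 [-]

DIRTY = [1]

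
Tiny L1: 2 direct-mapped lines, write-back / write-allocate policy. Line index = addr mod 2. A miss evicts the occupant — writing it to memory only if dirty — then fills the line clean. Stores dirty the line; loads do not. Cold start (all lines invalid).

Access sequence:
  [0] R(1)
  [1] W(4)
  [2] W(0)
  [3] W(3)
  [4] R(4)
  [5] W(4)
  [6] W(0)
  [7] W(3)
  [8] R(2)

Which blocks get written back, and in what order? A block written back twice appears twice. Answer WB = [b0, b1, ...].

WB = [4, 0, 4, 0]

  0 | R B1 → L1 miss [-]
  1 | W B4 → L0 miss [D]
  2 | W B0 → L0 miss wb→B4 [D]
  3 | W B3 → L1 miss [D]
  4 | R B4 → L0 miss wb→B0 [-]
  5 | W B4 → L0 hit [D]
  6 | W B0 → L0 miss wb→B4 [D]
  7 | W B3 → L1 hit [D]
  8 | R B2 → L0 miss wb→B0 [-]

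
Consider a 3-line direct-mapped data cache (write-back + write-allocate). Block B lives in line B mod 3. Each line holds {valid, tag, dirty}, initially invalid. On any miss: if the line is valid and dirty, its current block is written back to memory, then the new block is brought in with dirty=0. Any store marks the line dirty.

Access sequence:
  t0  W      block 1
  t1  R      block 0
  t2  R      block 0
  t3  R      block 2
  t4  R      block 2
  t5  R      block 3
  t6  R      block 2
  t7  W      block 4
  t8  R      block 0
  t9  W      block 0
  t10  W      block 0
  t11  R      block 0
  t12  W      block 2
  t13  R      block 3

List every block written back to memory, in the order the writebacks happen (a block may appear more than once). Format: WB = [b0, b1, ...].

WB = [1, 0]

0: W B1 -> L1 miss  d=D]
1: R B0 -> L0 miss  d=-]
2: R B0 -> L0 hit  d=-]
3: R B2 -> L2 miss  d=-]
4: R B2 -> L2 hit  d=-]
5: R B3 -> L0 miss  d=-]
6: R B2 -> L2 hit  d=-]
7: W B4 -> L1 miss wb->B1  d=D]
8: R B0 -> L0 miss  d=-]
9: W B0 -> L0 hit  d=D]
10: W B0 -> L0 hit  d=D]
11: R B0 -> L0 hit  d=D]
12: W B2 -> L2 hit  d=D]
13: R B3 -> L0 miss wb->B0  d=-]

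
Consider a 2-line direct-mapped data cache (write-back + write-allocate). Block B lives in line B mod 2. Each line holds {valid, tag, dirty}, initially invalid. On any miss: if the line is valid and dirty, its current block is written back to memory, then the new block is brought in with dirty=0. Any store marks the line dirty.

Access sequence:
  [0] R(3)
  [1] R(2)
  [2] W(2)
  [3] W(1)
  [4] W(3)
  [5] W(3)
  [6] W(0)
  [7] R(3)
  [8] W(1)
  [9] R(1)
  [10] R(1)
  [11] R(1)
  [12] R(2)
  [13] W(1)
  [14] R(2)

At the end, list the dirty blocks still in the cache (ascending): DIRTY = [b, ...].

DIRTY = [1]

  0 | R B3 → L1 miss [-]
  1 | R B2 → L0 miss [-]
  2 | W B2 → L0 hit [D]
  3 | W B1 → L1 miss [D]
  4 | W B3 → L1 miss wb→B1 [D]
  5 | W B3 → L1 hit [D]
  6 | W B0 → L0 miss wb→B2 [D]
  7 | R B3 → L1 hit [D]
  8 | W B1 → L1 miss wb→B3 [D]
  9 | R B1 → L1 hit [D]
  10 | R B1 → L1 hit [D]
  11 | R B1 → L1 hit [D]
  12 | R B2 → L0 miss wb→B0 [-]
  13 | W B1 → L1 hit [D]
  14 | R B2 → L0 hit [-]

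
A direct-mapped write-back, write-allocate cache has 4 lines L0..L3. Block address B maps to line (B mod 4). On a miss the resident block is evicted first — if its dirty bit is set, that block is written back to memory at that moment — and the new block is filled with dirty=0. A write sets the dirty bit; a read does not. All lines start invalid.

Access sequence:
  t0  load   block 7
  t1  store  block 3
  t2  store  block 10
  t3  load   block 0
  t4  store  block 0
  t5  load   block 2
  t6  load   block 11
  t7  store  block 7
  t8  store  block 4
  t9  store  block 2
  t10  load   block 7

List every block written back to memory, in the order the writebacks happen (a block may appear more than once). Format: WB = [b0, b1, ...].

WB = [10, 3, 0]

  0 | R B7 → L3 miss [-]
  1 | W B3 → L3 miss [D]
  2 | W B10 → L2 miss [D]
  3 | R B0 → L0 miss [-]
  4 | W B0 → L0 hit [D]
  5 | R B2 → L2 miss wb→B10 [-]
  6 | R B11 → L3 miss wb→B3 [-]
  7 | W B7 → L3 miss [D]
  8 | W B4 → L0 miss wb→B0 [D]
  9 | W B2 → L2 hit [D]
  10 | R B7 → L3 hit [D]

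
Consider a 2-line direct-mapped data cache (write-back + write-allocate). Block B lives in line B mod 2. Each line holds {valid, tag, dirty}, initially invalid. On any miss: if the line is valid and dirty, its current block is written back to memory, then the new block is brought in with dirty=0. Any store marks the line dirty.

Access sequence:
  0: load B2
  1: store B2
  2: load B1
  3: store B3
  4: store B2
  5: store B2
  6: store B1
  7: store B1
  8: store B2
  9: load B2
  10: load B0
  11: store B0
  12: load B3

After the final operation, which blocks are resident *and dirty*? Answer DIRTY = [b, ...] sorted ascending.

0: R B2 → L0 miss [-]
1: W B2 → L0 hit [D]
2: R B1 → L1 miss [-]
3: W B3 → L1 miss [D]
4: W B2 → L0 hit [D]
5: W B2 → L0 hit [D]
6: W B1 → L1 miss wb→B3 [D]
7: W B1 → L1 hit [D]
8: W B2 → L0 hit [D]
9: R B2 → L0 hit [D]
10: R B0 → L0 miss wb→B2 [-]
11: W B0 → L0 hit [D]
12: R B3 → L1 miss wb→B1 [-]

DIRTY = [0]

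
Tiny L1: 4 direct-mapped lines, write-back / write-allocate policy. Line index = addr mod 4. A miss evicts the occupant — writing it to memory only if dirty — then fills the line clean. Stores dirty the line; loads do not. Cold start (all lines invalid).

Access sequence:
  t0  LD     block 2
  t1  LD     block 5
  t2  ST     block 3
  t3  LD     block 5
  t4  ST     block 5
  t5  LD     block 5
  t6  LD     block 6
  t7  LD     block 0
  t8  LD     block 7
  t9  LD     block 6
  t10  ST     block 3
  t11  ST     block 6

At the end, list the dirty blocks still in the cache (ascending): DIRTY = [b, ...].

DIRTY = [3, 5, 6]

0: R B2 → L2 miss [-]
1: R B5 → L1 miss [-]
2: W B3 → L3 miss [D]
3: R B5 → L1 hit [-]
4: W B5 → L1 hit [D]
5: R B5 → L1 hit [D]
6: R B6 → L2 miss [-]
7: R B0 → L0 miss [-]
8: R B7 → L3 miss wb→B3 [-]
9: R B6 → L2 hit [-]
10: W B3 → L3 miss [D]
11: W B6 → L2 hit [D]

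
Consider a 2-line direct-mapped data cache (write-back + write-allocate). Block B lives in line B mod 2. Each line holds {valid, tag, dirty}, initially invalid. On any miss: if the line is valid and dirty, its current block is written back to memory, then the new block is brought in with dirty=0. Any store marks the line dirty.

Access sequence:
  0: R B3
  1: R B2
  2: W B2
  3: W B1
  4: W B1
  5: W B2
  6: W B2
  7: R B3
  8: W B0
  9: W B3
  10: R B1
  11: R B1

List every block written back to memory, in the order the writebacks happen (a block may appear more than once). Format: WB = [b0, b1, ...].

  0 | R B3 → L1 miss [-]
  1 | R B2 → L0 miss [-]
  2 | W B2 → L0 hit [D]
  3 | W B1 → L1 miss [D]
  4 | W B1 → L1 hit [D]
  5 | W B2 → L0 hit [D]
  6 | W B2 → L0 hit [D]
  7 | R B3 → L1 miss wb→B1 [-]
  8 | W B0 → L0 miss wb→B2 [D]
  9 | W B3 → L1 hit [D]
  10 | R B1 → L1 miss wb→B3 [-]
  11 | R B1 → L1 hit [-]

WB = [1, 2, 3]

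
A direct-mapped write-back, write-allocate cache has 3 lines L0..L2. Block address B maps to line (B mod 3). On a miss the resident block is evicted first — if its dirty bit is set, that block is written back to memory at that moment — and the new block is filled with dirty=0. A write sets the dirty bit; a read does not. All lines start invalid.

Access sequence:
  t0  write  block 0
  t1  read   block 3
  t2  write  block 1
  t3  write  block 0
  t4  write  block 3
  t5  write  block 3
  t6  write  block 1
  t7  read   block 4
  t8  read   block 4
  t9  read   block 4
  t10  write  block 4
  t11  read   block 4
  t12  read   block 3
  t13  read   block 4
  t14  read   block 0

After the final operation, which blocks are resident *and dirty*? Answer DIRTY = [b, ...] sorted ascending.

0: W B0 -> L0 miss  d=D]
1: R B3 -> L0 miss wb->B0  d=-]
2: W B1 -> L1 miss  d=D]
3: W B0 -> L0 miss  d=D]
4: W B3 -> L0 miss wb->B0  d=D]
5: W B3 -> L0 hit  d=D]
6: W B1 -> L1 hit  d=D]
7: R B4 -> L1 miss wb->B1  d=-]
8: R B4 -> L1 hit  d=-]
9: R B4 -> L1 hit  d=-]
10: W B4 -> L1 hit  d=D]
11: R B4 -> L1 hit  d=D]
12: R B3 -> L0 hit  d=D]
13: R B4 -> L1 hit  d=D]
14: R B0 -> L0 miss wb->B3  d=-]

DIRTY = [4]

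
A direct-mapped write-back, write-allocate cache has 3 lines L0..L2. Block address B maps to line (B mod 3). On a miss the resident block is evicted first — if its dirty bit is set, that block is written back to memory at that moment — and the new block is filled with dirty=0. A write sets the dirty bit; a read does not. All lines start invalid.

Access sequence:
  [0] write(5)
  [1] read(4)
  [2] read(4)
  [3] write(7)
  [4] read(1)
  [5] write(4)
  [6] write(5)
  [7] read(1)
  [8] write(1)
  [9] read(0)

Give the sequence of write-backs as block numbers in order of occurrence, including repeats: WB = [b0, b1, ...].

0: W B5 → L2 miss [D]
1: R B4 → L1 miss [-]
2: R B4 → L1 hit [-]
3: W B7 → L1 miss [D]
4: R B1 → L1 miss wb→B7 [-]
5: W B4 → L1 miss [D]
6: W B5 → L2 hit [D]
7: R B1 → L1 miss wb→B4 [-]
8: W B1 → L1 hit [D]
9: R B0 → L0 miss [-]

WB = [7, 4]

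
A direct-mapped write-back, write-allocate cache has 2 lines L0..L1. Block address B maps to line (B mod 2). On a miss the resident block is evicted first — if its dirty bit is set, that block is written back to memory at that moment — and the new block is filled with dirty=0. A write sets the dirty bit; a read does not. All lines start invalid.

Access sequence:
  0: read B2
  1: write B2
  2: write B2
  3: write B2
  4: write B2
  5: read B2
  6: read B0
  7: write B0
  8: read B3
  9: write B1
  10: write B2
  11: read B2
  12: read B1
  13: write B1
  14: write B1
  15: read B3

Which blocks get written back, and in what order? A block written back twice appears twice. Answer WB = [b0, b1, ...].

  0 | R B2 → L0 miss [-]
  1 | W B2 → L0 hit [D]
  2 | W B2 → L0 hit [D]
  3 | W B2 → L0 hit [D]
  4 | W B2 → L0 hit [D]
  5 | R B2 → L0 hit [D]
  6 | R B0 → L0 miss wb→B2 [-]
  7 | W B0 → L0 hit [D]
  8 | R B3 → L1 miss [-]
  9 | W B1 → L1 miss [D]
  10 | W B2 → L0 miss wb→B0 [D]
  11 | R B2 → L0 hit [D]
  12 | R B1 → L1 hit [D]
  13 | W B1 → L1 hit [D]
  14 | W B1 → L1 hit [D]
  15 | R B3 → L1 miss wb→B1 [-]

WB = [2, 0, 1]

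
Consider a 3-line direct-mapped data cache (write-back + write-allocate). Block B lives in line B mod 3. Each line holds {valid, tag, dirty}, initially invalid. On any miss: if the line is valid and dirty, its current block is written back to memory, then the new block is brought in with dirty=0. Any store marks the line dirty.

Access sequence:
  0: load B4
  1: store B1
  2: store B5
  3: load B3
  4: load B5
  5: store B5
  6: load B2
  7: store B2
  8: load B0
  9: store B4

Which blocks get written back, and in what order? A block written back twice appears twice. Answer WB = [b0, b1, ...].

WB = [5, 1]

  0 | R B4 → L1 miss [-]
  1 | W B1 → L1 miss [D]
  2 | W B5 → L2 miss [D]
  3 | R B3 → L0 miss [-]
  4 | R B5 → L2 hit [D]
  5 | W B5 → L2 hit [D]
  6 | R B2 → L2 miss wb→B5 [-]
  7 | W B2 → L2 hit [D]
  8 | R B0 → L0 miss [-]
  9 | W B4 → L1 miss wb→B1 [D]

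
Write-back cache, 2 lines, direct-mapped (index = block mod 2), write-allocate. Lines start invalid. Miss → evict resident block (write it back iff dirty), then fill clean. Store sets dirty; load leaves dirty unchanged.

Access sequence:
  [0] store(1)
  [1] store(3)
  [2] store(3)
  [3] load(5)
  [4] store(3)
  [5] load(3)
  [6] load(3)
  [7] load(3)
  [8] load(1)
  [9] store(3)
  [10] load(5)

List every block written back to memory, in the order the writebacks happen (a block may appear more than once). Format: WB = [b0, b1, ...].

WB = [1, 3, 3, 3]

0: W B1 → L1 miss [D]
1: W B3 → L1 miss wb→B1 [D]
2: W B3 → L1 hit [D]
3: R B5 → L1 miss wb→B3 [-]
4: W B3 → L1 miss [D]
5: R B3 → L1 hit [D]
6: R B3 → L1 hit [D]
7: R B3 → L1 hit [D]
8: R B1 → L1 miss wb→B3 [-]
9: W B3 → L1 miss [D]
10: R B5 → L1 miss wb→B3 [-]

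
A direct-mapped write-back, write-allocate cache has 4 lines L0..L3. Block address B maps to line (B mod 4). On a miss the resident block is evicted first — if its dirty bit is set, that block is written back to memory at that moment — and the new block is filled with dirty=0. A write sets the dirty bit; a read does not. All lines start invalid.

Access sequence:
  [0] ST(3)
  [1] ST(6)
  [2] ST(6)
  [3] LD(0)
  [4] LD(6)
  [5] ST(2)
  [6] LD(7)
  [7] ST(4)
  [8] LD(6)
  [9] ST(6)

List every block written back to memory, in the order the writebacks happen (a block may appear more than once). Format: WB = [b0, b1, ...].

WB = [6, 3, 2]

0: W B3 → L3 miss [D]
1: W B6 → L2 miss [D]
2: W B6 → L2 hit [D]
3: R B0 → L0 miss [-]
4: R B6 → L2 hit [D]
5: W B2 → L2 miss wb→B6 [D]
6: R B7 → L3 miss wb→B3 [-]
7: W B4 → L0 miss [D]
8: R B6 → L2 miss wb→B2 [-]
9: W B6 → L2 hit [D]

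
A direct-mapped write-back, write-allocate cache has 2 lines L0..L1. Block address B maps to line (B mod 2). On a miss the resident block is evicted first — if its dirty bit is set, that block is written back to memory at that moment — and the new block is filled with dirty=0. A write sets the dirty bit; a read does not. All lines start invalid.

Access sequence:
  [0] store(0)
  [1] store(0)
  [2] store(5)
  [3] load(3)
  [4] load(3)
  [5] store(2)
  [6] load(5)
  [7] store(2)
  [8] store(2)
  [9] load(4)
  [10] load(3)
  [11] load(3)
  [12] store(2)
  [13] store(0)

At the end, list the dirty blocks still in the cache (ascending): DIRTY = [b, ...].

DIRTY = [0]

0: W B0 → L0 miss [D]
1: W B0 → L0 hit [D]
2: W B5 → L1 miss [D]
3: R B3 → L1 miss wb→B5 [-]
4: R B3 → L1 hit [-]
5: W B2 → L0 miss wb→B0 [D]
6: R B5 → L1 miss [-]
7: W B2 → L0 hit [D]
8: W B2 → L0 hit [D]
9: R B4 → L0 miss wb→B2 [-]
10: R B3 → L1 miss [-]
11: R B3 → L1 hit [-]
12: W B2 → L0 miss [D]
13: W B0 → L0 miss wb→B2 [D]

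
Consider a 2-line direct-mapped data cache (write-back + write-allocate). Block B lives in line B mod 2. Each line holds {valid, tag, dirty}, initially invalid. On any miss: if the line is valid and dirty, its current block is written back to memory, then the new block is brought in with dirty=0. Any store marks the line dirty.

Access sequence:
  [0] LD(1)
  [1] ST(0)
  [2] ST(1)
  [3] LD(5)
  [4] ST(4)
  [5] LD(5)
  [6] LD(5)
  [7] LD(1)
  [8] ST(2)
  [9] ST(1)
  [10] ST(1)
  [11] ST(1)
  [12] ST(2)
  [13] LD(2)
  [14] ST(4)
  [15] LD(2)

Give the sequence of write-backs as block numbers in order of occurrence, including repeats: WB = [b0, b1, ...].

0: R B1 → L1 miss [-]
1: W B0 → L0 miss [D]
2: W B1 → L1 hit [D]
3: R B5 → L1 miss wb→B1 [-]
4: W B4 → L0 miss wb→B0 [D]
5: R B5 → L1 hit [-]
6: R B5 → L1 hit [-]
7: R B1 → L1 miss [-]
8: W B2 → L0 miss wb→B4 [D]
9: W B1 → L1 hit [D]
10: W B1 → L1 hit [D]
11: W B1 → L1 hit [D]
12: W B2 → L0 hit [D]
13: R B2 → L0 hit [D]
14: W B4 → L0 miss wb→B2 [D]
15: R B2 → L0 miss wb→B4 [-]

WB = [1, 0, 4, 2, 4]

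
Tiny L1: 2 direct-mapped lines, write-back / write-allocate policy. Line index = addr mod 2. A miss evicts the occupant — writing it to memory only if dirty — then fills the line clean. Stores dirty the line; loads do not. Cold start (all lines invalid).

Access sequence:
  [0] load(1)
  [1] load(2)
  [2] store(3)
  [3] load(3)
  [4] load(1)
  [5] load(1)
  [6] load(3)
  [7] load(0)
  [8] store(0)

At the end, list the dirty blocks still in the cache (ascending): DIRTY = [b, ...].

0: R B1 → L1 miss [-]
1: R B2 → L0 miss [-]
2: W B3 → L1 miss [D]
3: R B3 → L1 hit [D]
4: R B1 → L1 miss wb→B3 [-]
5: R B1 → L1 hit [-]
6: R B3 → L1 miss [-]
7: R B0 → L0 miss [-]
8: W B0 → L0 hit [D]

DIRTY = [0]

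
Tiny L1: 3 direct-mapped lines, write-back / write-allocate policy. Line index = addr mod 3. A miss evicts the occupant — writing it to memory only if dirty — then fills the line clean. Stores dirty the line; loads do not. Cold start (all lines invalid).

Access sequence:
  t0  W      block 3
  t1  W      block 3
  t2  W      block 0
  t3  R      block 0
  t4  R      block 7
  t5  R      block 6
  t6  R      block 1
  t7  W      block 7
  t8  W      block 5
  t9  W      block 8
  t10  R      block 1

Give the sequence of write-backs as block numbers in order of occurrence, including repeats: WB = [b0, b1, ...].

WB = [3, 0, 5, 7]

  0 | W B3 → L0 miss [D]
  1 | W B3 → L0 hit [D]
  2 | W B0 → L0 miss wb→B3 [D]
  3 | R B0 → L0 hit [D]
  4 | R B7 → L1 miss [-]
  5 | R B6 → L0 miss wb→B0 [-]
  6 | R B1 → L1 miss [-]
  7 | W B7 → L1 miss [D]
  8 | W B5 → L2 miss [D]
  9 | W B8 → L2 miss wb→B5 [D]
  10 | R B1 → L1 miss wb→B7 [-]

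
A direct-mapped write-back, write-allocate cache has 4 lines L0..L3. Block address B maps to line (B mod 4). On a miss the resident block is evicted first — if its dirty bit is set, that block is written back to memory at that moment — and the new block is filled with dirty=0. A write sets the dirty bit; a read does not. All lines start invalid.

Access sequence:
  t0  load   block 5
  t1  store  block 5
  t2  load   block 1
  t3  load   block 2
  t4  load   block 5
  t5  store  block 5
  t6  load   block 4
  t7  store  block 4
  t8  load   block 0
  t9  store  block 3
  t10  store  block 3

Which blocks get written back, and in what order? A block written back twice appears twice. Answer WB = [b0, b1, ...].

0: R B5 → L1 miss [-]
1: W B5 → L1 hit [D]
2: R B1 → L1 miss wb→B5 [-]
3: R B2 → L2 miss [-]
4: R B5 → L1 miss [-]
5: W B5 → L1 hit [D]
6: R B4 → L0 miss [-]
7: W B4 → L0 hit [D]
8: R B0 → L0 miss wb→B4 [-]
9: W B3 → L3 miss [D]
10: W B3 → L3 hit [D]

WB = [5, 4]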